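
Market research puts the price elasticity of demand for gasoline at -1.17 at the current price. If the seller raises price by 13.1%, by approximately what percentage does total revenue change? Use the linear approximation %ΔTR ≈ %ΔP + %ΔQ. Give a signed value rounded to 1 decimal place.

%ΔQ ≈ Ed × %ΔP = (-1.17) × (+13.1%) = -15.3270%
%ΔTR ≈ %ΔP + %ΔQ = (+13.1%) + (-15.3270%) = -2.2270%

-2.2%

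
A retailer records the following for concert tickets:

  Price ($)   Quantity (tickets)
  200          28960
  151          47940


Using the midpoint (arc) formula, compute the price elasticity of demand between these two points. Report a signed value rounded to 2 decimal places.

-1.77

%ΔQ = (47940 − 28960) / [(28960 + 47940)/2] = 18980/38450 = 0.493628…
%ΔP = (151 − 200) / [(200 + 151)/2] = -49/175.5 = -0.279202…
Arc Ed = %ΔQ / %ΔP = (18980/38450) / (-49/175.5) = -1.7679…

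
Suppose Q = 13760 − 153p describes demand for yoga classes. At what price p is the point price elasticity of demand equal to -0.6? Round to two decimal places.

Ed = −153p/(13760 − 153p). Set this equal to -0.6:
153p = 0.6·(13760 − 153p) ⇒ 153p(1 + 0.6) = 0.6·13760
p = 0.6·13760 / (153·1.6) = 33.7254…

33.73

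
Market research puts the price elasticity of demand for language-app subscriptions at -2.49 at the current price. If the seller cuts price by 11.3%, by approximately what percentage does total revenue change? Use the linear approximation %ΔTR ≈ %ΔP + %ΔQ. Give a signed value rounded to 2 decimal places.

+16.84%

%ΔQ ≈ Ed × %ΔP = (-2.49) × (-11.3%) = +28.1370%
%ΔTR ≈ %ΔP + %ΔQ = (-11.3%) + (+28.1370%) = +16.8370%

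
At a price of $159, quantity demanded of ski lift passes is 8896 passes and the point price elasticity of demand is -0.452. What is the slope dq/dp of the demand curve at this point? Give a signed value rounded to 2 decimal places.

-25.29

Ed = (dq/dp)·(p/q) ⇒ dq/dp = Ed·q/p = (-0.452)·8896/159 = -25.2892…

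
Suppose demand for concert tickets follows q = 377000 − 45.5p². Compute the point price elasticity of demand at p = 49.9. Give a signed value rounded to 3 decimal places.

-0.859

dq/dp = −2·45.5·p = -4540.9. At p = 49.9, q = 263704.545.
Ed = (dq/dp)·(p/q) = (-4540.9) × (49.9/263704.545) = -0.85926…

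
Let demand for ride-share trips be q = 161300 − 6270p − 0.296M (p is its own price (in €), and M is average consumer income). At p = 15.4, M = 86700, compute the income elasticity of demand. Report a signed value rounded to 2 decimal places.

-0.66

At the given values, q = 161300 − 6270(15.4) − 0.296(86700) = 39078.8.
∂q/∂M = -0.296.
E = (-0.296) × (86700/39078.8) = -0.6567…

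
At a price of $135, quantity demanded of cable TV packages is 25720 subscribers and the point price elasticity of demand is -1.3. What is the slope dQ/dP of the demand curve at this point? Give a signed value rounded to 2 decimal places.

Ed = (dQ/dP)·(P/Q) ⇒ dQ/dP = Ed·Q/P = (-1.3)·25720/135 = -247.6740…

-247.67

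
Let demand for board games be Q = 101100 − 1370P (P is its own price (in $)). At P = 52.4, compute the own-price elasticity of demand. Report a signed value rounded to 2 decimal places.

At the given values, Q = 101100 − 1370(52.4) = 29312.
∂Q/∂P = −1370.
E = (-1370) × (52.4/29312) = -2.4490…

-2.45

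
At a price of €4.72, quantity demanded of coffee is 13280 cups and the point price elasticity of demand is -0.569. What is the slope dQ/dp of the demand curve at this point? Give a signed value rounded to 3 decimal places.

Ed = (dQ/dp)·(p/Q) ⇒ dQ/dp = Ed·Q/p = (-0.569)·13280/4.72 = -1600.91525…

-1600.915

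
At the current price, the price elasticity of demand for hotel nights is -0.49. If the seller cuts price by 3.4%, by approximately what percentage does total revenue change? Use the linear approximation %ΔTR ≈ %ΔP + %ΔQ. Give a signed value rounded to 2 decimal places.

%ΔQ ≈ Ed × %ΔP = (-0.49) × (-3.4%) = +1.6660%
%ΔTR ≈ %ΔP + %ΔQ = (-3.4%) + (+1.6660%) = -1.7340%

-1.73%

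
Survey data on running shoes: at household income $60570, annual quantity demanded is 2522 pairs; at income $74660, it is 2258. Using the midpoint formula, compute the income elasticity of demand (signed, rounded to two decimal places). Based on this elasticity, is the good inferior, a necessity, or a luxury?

%ΔQ = (2258 − 2522)/[( 2522 + 2258)/2] = -264/2390 = -0.110460…
%ΔIncome = (74660 − 60570)/[( 60570 + 74660)/2] = 14090/67615 = 0.208385…
E_income = (-264/2390) / (14090/67615) = -0.5300…
E_income < 0 ⇒ inferior good.

-0.53; inferior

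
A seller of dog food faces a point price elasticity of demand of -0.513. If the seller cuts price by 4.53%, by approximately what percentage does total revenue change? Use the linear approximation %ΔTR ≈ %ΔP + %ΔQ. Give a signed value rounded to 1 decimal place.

-2.2%

%ΔQ ≈ Ed × %ΔP = (-0.513) × (-4.53%) = +2.3239%
%ΔTR ≈ %ΔP + %ΔQ = (-4.53%) + (+2.3239%) = -2.2061%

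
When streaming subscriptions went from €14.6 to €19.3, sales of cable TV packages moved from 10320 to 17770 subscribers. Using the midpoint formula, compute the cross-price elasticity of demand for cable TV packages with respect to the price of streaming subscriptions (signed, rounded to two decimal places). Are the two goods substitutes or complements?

%ΔQ_{cable TV packages} = (17770 − 10320)/avg = 7450/14045 = 0.530437…
%ΔP_{streaming subscriptions} = (19.3 − 14.6)/avg = 4.7/16.95 = 0.277286…
E_cross = (7450/14045) / (4.7/16.95) = 1.9129…
E_cross > 0 ⇒ the goods are substitutes.

1.91; substitutes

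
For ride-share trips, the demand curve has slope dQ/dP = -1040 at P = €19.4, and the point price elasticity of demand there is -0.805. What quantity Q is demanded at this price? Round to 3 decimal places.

Ed = (dQ/dP)·(P/Q) ⇒ Q = (dQ/dP)·P/Ed = (-1040)·19.4/(-0.805) = 25063.35403…

25063.354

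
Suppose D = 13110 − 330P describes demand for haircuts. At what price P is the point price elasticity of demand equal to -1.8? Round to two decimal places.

25.54

Ed = −330P/(13110 − 330P). Set this equal to -1.8:
330P = 1.8·(13110 − 330P) ⇒ 330P(1 + 1.8) = 1.8·13110
P = 1.8·13110 / (330·2.8) = 25.5389…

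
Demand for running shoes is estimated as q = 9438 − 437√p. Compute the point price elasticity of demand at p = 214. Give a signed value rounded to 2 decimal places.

-1.05

dq/dp = −437/(2√p) = -14.9364. At p = 214, q = 3045.24.
Ed = (dq/dp)·(p/q) = (-14.9364) × (214/3045.24) = -1.0496…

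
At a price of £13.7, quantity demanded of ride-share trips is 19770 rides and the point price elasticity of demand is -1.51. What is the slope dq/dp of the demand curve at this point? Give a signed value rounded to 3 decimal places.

-2179.029

Ed = (dq/dp)·(p/q) ⇒ dq/dp = Ed·q/p = (-1.51)·19770/13.7 = -2179.02919…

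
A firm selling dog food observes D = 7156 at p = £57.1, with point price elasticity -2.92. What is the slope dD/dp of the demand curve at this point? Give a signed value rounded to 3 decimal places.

-365.946

Ed = (dD/dp)·(p/D) ⇒ dD/dp = Ed·D/p = (-2.92)·7156/57.1 = -365.94605…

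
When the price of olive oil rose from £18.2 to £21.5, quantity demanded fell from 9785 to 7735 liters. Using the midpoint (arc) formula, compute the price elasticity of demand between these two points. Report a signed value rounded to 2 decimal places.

%ΔQ = (7735 − 9785) / [(9785 + 7735)/2] = -2050/8760 = -0.234018…
%ΔP = (21.5 − 18.2) / [(18.2 + 21.5)/2] = 3.3/19.85 = 0.166246…
Arc Ed = %ΔQ / %ΔP = (-2050/8760) / (3.3/19.85) = -1.4076…

-1.41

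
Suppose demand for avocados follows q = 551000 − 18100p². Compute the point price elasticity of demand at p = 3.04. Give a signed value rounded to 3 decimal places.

dq/dp = −2·18100·p = -110048. At p = 3.04, q = 383727.04.
Ed = (dq/dp)·(p/q) = (-110048) × (3.04/383727.04) = -0.87183…

-0.872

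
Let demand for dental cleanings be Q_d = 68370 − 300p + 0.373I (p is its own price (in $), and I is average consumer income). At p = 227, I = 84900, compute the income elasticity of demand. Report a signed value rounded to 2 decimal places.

0.99

At the given values, Q_d = 68370 − 300(227) + 0.373(84900) = 31937.7.
∂Q_d/∂I = 0.373.
E = (0.373) × (84900/31937.7) = 0.9915…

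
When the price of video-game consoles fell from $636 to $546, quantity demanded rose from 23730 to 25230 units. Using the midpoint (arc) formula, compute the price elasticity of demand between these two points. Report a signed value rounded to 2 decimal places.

%ΔQ = (25230 − 23730) / [(23730 + 25230)/2] = 1500/24480 = 0.061274…
%ΔP = (546 − 636) / [(636 + 546)/2] = -90/591 = -0.152284…
Arc Ed = %ΔQ / %ΔP = (1500/24480) / (-90/591) = -0.4023…

-0.40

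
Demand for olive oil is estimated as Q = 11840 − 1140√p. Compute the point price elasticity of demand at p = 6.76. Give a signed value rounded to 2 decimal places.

dQ/dp = −1140/(2√p) = -219.231. At p = 6.76, Q = 8876.
Ed = (dQ/dp)·(p/Q) = (-219.231) × (6.76/8876) = -0.1669…

-0.17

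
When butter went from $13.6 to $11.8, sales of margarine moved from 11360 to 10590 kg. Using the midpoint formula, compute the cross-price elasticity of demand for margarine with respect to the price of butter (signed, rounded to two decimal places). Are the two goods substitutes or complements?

%ΔQ_{margarine} = (10590 − 11360)/avg = -770/10975 = -0.070159…
%ΔP_{butter} = (11.8 − 13.6)/avg = -1.8/12.7 = -0.141732…
E_cross = (-770/10975) / (-1.8/12.7) = 0.4950…
E_cross > 0 ⇒ the goods are substitutes.

0.50; substitutes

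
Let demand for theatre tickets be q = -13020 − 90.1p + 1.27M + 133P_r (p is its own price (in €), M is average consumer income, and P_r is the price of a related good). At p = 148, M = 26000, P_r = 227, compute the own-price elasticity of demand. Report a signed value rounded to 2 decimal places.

At the given values, q = -13020 − 90.1(148) + 1.27(26000) + 133(227) = 36856.2.
∂q/∂p = −90.1.
E = (-90.1) × (148/36856.2) = -0.3618…

-0.36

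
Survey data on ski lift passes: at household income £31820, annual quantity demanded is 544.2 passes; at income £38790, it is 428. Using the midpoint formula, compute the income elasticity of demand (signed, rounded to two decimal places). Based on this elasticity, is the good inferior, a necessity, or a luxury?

%ΔQ = (428 − 544.2)/[( 544.2 + 428)/2] = -116.2/486.1 = -0.239045…
%ΔIncome = (38790 − 31820)/[( 31820 + 38790)/2] = 6970/35305 = 0.197422…
E_income = (-116.2/486.1) / (6970/35305) = -1.2108…
E_income < 0 ⇒ inferior good.

-1.21; inferior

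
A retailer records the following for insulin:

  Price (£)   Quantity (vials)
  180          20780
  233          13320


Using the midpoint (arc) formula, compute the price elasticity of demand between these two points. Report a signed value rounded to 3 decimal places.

%ΔQ = (13320 − 20780) / [(20780 + 13320)/2] = -7460/17050 = -0.437536…
%ΔP = (233 − 180) / [(180 + 233)/2] = 53/206.5 = 0.256658…
Arc Ed = %ΔQ / %ΔP = (-7460/17050) / (53/206.5) = -1.70474…

-1.705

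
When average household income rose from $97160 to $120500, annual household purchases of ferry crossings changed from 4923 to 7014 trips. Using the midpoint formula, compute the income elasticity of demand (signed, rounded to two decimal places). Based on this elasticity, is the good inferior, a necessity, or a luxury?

%ΔQ = (7014 − 4923)/[( 4923 + 7014)/2] = 2091/5968.5 = 0.350339…
%ΔIncome = (120500 − 97160)/[( 97160 + 120500)/2] = 23340/108830 = 0.214462…
E_income = (2091/5968.5) / (23340/108830) = 1.6335…
E_income > 1 ⇒ normal good, luxury.

1.63; luxury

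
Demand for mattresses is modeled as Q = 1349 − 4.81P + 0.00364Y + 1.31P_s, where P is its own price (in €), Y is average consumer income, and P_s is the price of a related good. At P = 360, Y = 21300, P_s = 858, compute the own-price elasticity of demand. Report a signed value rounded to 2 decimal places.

-2.11

At the given values, Q = 1349 − 4.81(360) + 0.00364(21300) + 1.31(858) = 818.912.
∂Q/∂P = −4.81.
E = (-4.81) × (360/818.912) = -2.1145…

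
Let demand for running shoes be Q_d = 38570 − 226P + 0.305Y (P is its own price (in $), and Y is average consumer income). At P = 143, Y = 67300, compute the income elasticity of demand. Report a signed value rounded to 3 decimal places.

At the given values, Q_d = 38570 − 226(143) + 0.305(67300) = 26778.5.
∂Q_d/∂Y = 0.305.
E = (0.305) × (67300/26778.5) = 0.76652…

0.767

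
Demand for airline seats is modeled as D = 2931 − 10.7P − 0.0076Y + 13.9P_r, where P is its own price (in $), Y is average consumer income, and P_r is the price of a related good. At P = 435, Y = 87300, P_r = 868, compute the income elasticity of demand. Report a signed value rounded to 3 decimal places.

-0.069

At the given values, D = 2931 − 10.7(435) − 0.0076(87300) + 13.9(868) = 9678.22.
∂D/∂Y = -0.0076.
E = (-0.0076) × (87300/9678.22) = -0.06855…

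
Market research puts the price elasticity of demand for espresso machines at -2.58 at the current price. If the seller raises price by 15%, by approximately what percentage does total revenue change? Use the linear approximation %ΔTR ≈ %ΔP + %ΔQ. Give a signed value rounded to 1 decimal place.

%ΔQ ≈ Ed × %ΔP = (-2.58) × (+15%) = -38.7000%
%ΔTR ≈ %ΔP + %ΔQ = (+15%) + (-38.7000%) = -23.7000%

-23.7%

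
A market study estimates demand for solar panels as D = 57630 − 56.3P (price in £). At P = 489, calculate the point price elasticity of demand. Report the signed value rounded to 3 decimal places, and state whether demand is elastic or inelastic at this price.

-0.915; inelastic

dD/dP = −56.3. At P = 489, D = 57630 − 56.3(489) = 30099.3.
Ed = (dD/dP)·(P/D) = −56.3 × (489/30099.3) = -0.91466…
|Ed| = 0.915 < 1, so demand is inelastic.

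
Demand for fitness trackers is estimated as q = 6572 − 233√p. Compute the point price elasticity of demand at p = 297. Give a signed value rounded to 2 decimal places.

dq/dp = −233/(2√p) = -6.76002. At p = 297, q = 2556.55.
Ed = (dq/dp)·(p/q) = (-6.76002) × (297/2556.55) = -0.7853…

-0.79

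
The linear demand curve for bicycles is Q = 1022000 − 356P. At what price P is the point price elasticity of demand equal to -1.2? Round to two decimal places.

Ed = −356P/(1022000 − 356P). Set this equal to -1.2:
356P = 1.2·(1022000 − 356P) ⇒ 356P(1 + 1.2) = 1.2·1022000
P = 1.2·1022000 / (356·2.2) = 1565.8835…

1565.88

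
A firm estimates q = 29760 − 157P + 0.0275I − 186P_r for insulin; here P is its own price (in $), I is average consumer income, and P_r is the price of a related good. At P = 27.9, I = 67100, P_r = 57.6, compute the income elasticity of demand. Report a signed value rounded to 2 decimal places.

At the given values, q = 29760 − 157(27.9) + 0.0275(67100) − 186(57.6) = 16511.35.
∂q/∂I = 0.0275.
E = (0.0275) × (67100/16511.35) = 0.1117…

0.11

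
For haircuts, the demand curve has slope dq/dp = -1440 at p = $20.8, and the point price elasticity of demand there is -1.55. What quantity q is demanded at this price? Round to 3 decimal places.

Ed = (dq/dp)·(p/q) ⇒ q = (dq/dp)·p/Ed = (-1440)·20.8/(-1.55) = 19323.87096…

19323.871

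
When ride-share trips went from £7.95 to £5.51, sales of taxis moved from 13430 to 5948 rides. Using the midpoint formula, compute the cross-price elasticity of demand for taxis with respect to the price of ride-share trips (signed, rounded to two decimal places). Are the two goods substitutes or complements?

%ΔQ_{taxis} = (5948 − 13430)/avg = -7482/9689 = -0.772215…
%ΔP_{ride-share trips} = (5.51 − 7.95)/avg = -2.44/6.73 = -0.362555…
E_cross = (-7482/9689) / (-2.44/6.73) = 2.1299…
E_cross > 0 ⇒ the goods are substitutes.

2.13; substitutes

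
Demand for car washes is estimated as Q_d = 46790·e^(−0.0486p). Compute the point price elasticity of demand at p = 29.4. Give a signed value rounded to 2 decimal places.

-1.43

dQ_d/dp = −0.0486·Q_d = -544.819. At p = 29.4, Q_d = 11210.3.
Ed = (dQ_d/dp)·(p/Q_d) = (-544.819) × (29.4/11210.3) = -1.4288…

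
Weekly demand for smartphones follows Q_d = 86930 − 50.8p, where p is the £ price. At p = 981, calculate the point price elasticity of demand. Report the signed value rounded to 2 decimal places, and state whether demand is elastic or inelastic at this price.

dQ_d/dp = −50.8. At p = 981, Q_d = 86930 − 50.8(981) = 37095.2.
Ed = (dQ_d/dp)·(p/Q_d) = −50.8 × (981/37095.2) = -1.3434…
|Ed| = 1.34 > 1, so demand is elastic.

-1.34; elastic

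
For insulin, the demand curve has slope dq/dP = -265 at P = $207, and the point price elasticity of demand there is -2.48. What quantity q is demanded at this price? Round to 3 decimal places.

Ed = (dq/dP)·(P/q) ⇒ q = (dq/dP)·P/Ed = (-265)·207/(-2.48) = 22118.95161…

22118.952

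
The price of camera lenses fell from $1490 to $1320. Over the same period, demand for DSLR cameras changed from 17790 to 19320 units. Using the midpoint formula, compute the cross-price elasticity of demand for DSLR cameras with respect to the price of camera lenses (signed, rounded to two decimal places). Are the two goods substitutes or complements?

%ΔQ_{DSLR cameras} = (19320 − 17790)/avg = 1530/18555 = 0.082457…
%ΔP_{camera lenses} = (1320 − 1490)/avg = -170/1405 = -0.120996…
E_cross = (1530/18555) / (-170/1405) = -0.6814…
E_cross < 0 ⇒ the goods are complements.

-0.68; complements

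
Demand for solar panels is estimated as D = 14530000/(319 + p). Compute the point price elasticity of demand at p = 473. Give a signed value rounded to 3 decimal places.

-0.597

dD/dp = −14530000/(319 + p)² = -23.1641. At p = 473, D = 18346.
Ed = (dD/dp)·(p/D) = (-23.1641) × (473/18346) = -0.59722…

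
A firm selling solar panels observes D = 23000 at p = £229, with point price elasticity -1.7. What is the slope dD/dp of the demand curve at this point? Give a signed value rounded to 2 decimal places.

Ed = (dD/dp)·(p/D) ⇒ dD/dp = Ed·D/p = (-1.7)·23000/229 = -170.7423…

-170.74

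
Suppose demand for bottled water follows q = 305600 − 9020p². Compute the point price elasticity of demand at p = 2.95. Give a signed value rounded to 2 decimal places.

-0.69

dq/dp = −2·9020·p = -53218. At p = 2.95, q = 227103.45.
Ed = (dq/dp)·(p/q) = (-53218) × (2.95/227103.45) = -0.6912…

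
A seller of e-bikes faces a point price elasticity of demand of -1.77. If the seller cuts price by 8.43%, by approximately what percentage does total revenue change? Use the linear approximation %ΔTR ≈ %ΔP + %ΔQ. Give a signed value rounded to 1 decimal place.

%ΔQ ≈ Ed × %ΔP = (-1.77) × (-8.43%) = +14.9211%
%ΔTR ≈ %ΔP + %ΔQ = (-8.43%) + (+14.9211%) = +6.4911%

+6.5%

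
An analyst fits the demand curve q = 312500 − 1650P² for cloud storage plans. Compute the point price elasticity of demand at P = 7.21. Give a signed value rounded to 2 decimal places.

dq/dP = −2·1650·P = -23793. At P = 7.21, q = 226726.235.
Ed = (dq/dP)·(P/q) = (-23793) × (7.21/226726.235) = -0.7566…

-0.76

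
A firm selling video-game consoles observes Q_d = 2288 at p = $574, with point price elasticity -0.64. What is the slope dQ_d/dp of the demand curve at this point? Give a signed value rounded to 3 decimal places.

-2.551

Ed = (dQ_d/dp)·(p/Q_d) ⇒ dQ_d/dp = Ed·Q_d/p = (-0.64)·2288/574 = -2.55108…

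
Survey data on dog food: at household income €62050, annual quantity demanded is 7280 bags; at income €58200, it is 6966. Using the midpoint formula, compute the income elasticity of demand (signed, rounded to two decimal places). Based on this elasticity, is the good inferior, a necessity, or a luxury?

%ΔQ = (6966 − 7280)/[( 7280 + 6966)/2] = -314/7123 = -0.044082…
%ΔIncome = (58200 − 62050)/[( 62050 + 58200)/2] = -3850/60125 = -0.064033…
E_income = (-314/7123) / (-3850/60125) = 0.6884…
0 < E_income < 1 ⇒ normal good, necessity.

0.69; necessity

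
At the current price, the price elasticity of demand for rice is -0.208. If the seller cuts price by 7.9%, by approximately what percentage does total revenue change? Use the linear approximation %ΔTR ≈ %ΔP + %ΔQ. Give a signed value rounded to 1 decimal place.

-6.3%

%ΔQ ≈ Ed × %ΔP = (-0.208) × (-7.9%) = +1.6432%
%ΔTR ≈ %ΔP + %ΔQ = (-7.9%) + (+1.6432%) = -6.2568%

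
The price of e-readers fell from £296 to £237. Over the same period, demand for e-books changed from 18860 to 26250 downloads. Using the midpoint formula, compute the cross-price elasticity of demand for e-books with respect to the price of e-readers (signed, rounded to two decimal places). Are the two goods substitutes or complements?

%ΔQ_{e-books} = (26250 − 18860)/avg = 7390/22555 = 0.327643…
%ΔP_{e-readers} = (237 − 296)/avg = -59/266.5 = -0.221388…
E_cross = (7390/22555) / (-59/266.5) = -1.4799…
E_cross < 0 ⇒ the goods are complements.

-1.48; complements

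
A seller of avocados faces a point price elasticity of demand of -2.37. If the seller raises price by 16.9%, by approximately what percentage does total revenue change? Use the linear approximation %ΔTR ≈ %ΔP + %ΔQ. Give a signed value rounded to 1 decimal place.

%ΔQ ≈ Ed × %ΔP = (-2.37) × (+16.9%) = -40.0530%
%ΔTR ≈ %ΔP + %ΔQ = (+16.9%) + (-40.0530%) = -23.1530%

-23.2%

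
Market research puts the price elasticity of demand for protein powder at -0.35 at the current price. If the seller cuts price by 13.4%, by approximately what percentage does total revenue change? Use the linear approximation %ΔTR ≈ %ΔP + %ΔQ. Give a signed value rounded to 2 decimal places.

%ΔQ ≈ Ed × %ΔP = (-0.35) × (-13.4%) = +4.6900%
%ΔTR ≈ %ΔP + %ΔQ = (-13.4%) + (+4.6900%) = -8.7100%

-8.71%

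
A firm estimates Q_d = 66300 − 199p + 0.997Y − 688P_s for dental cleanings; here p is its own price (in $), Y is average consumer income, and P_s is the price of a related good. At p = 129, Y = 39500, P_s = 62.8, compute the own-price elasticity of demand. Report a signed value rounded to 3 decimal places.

-0.698

At the given values, Q_d = 66300 − 199(129) + 0.997(39500) − 688(62.8) = 36804.1.
∂Q_d/∂p = −199.
E = (-199) × (129/36804.1) = -0.69750…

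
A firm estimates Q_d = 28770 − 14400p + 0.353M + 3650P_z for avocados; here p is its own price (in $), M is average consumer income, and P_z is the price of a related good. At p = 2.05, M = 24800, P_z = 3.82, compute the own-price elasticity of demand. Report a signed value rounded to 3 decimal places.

-1.345

At the given values, Q_d = 28770 − 14400(2.05) + 0.353(24800) + 3650(3.82) = 21947.4.
∂Q_d/∂p = −14400.
E = (-14400) × (2.05/21947.4) = -1.34503…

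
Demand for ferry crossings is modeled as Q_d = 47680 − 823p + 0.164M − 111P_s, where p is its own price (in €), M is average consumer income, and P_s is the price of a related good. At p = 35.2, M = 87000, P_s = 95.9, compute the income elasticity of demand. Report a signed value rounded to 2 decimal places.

At the given values, Q_d = 47680 − 823(35.2) + 0.164(87000) − 111(95.9) = 22333.5.
∂Q_d/∂M = 0.164.
E = (0.164) × (87000/22333.5) = 0.6388…

0.64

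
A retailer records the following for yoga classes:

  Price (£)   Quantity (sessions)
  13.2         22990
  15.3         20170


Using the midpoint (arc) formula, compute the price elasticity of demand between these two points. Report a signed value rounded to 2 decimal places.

-0.89

%ΔQ = (20170 − 22990) / [(22990 + 20170)/2] = -2820/21580 = -0.130676…
%ΔP = (15.3 − 13.2) / [(13.2 + 15.3)/2] = 2.1/14.25 = 0.147368…
Arc Ed = %ΔQ / %ΔP = (-2820/21580) / (2.1/14.25) = -0.8867…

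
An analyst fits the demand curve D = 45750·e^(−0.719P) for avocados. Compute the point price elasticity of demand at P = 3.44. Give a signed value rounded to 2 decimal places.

-2.47

dD/dP = −0.719·D = -2773.02. At P = 3.44, D = 3856.78.
Ed = (dD/dP)·(P/D) = (-2773.02) × (3.44/3856.78) = -2.4733…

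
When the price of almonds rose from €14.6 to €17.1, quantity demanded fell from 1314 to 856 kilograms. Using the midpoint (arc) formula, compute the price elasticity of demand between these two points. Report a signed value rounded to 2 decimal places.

%ΔQ = (856 − 1314) / [(1314 + 856)/2] = -458/1085 = -0.422119…
%ΔP = (17.1 − 14.6) / [(14.6 + 17.1)/2] = 2.5/15.85 = 0.157728…
Arc Ed = %ΔQ / %ΔP = (-458/1085) / (2.5/15.85) = -2.6762…

-2.68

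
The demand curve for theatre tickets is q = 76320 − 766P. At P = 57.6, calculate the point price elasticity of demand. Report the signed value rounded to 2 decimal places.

dq/dP = −766. At P = 57.6, q = 76320 − 766(57.6) = 32198.4.
Ed = (dq/dP)·(P/q) = −766 × (57.6/32198.4) = -1.3703…

-1.37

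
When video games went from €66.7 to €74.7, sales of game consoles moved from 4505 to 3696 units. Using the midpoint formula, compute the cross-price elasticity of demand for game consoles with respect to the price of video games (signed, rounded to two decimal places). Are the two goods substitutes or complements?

%ΔQ_{game consoles} = (3696 − 4505)/avg = -809/4100.5 = -0.197293…
%ΔP_{video games} = (74.7 − 66.7)/avg = 8/70.7 = 0.113154…
E_cross = (-809/4100.5) / (8/70.7) = -1.7435…
E_cross < 0 ⇒ the goods are complements.

-1.74; complements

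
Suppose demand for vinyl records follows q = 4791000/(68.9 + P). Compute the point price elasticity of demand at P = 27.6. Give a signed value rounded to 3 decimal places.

dq/dP = −4791000/(68.9 + P)² = -514.484. At P = 27.6, q = 49647.7.
Ed = (dq/dP)·(P/q) = (-514.484) × (27.6/49647.7) = -0.28601…

-0.286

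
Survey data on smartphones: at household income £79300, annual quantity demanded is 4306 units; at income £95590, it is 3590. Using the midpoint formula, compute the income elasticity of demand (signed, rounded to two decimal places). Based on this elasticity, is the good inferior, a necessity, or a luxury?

-0.97; inferior

%ΔQ = (3590 − 4306)/[( 4306 + 3590)/2] = -716/3948 = -0.181357…
%ΔIncome = (95590 − 79300)/[( 79300 + 95590)/2] = 16290/87445 = 0.186288…
E_income = (-716/3948) / (16290/87445) = -0.9735…
E_income < 0 ⇒ inferior good.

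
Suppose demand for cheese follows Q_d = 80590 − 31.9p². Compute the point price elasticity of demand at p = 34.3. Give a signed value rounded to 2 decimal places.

-1.74

dQ_d/dp = −2·31.9·p = -2188.34. At p = 34.3, Q_d = 43059.969.
Ed = (dQ_d/dp)·(p/Q_d) = (-2188.34) × (34.3/43059.969) = -1.7431…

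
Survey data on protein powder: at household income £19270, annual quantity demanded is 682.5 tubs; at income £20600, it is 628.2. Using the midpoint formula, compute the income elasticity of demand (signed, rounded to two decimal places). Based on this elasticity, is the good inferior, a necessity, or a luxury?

-1.24; inferior

%ΔQ = (628.2 − 682.5)/[( 682.5 + 628.2)/2] = -54.3/655.35 = -0.082856…
%ΔIncome = (20600 − 19270)/[( 19270 + 20600)/2] = 1330/19935 = 0.066716…
E_income = (-54.3/655.35) / (1330/19935) = -1.2419…
E_income < 0 ⇒ inferior good.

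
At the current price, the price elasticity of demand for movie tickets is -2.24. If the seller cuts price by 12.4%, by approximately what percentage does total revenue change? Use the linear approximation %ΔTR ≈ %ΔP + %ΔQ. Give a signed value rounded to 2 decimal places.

%ΔQ ≈ Ed × %ΔP = (-2.24) × (-12.4%) = +27.7760%
%ΔTR ≈ %ΔP + %ΔQ = (-12.4%) + (+27.7760%) = +15.3760%

+15.38%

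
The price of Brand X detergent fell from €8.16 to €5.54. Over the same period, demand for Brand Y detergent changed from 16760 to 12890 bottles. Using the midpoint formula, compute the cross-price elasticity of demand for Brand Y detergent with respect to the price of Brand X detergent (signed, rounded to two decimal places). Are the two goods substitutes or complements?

0.68; substitutes

%ΔQ_{Brand Y detergent} = (12890 − 16760)/avg = -3870/14825 = -0.261045…
%ΔP_{Brand X detergent} = (5.54 − 8.16)/avg = -2.62/6.85 = -0.382481…
E_cross = (-3870/14825) / (-2.62/6.85) = 0.6825…
E_cross > 0 ⇒ the goods are substitutes.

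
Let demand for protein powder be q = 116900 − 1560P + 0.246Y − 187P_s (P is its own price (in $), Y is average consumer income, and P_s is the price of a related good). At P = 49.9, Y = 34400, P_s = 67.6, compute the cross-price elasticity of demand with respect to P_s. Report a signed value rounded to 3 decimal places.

At the given values, q = 116900 − 1560(49.9) + 0.246(34400) − 187(67.6) = 34877.2.
∂q/∂P_s = -187.
E = (-187) × (67.6/34877.2) = -0.36244…

-0.362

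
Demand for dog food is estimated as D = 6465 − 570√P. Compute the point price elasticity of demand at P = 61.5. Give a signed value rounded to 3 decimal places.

dD/dP = −570/(2√P) = -36.3419. At P = 61.5, D = 1994.95.
Ed = (dD/dP)·(P/D) = (-36.3419) × (61.5/1994.95) = -1.12034…

-1.120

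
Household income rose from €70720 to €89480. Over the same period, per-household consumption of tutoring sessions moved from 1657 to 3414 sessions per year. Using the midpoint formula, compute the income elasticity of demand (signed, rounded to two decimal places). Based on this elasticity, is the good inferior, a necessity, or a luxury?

2.96; luxury

%ΔQ = (3414 − 1657)/[( 1657 + 3414)/2] = 1757/2535.5 = 0.692959…
%ΔIncome = (89480 − 70720)/[( 70720 + 89480)/2] = 18760/80100 = 0.234207…
E_income = (1757/2535.5) / (18760/80100) = 2.9587…
E_income > 1 ⇒ normal good, luxury.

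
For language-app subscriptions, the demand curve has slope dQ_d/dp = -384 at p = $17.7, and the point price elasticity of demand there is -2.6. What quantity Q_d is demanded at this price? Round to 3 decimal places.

2614.154

Ed = (dQ_d/dp)·(p/Q_d) ⇒ Q_d = (dQ_d/dp)·p/Ed = (-384)·17.7/(-2.6) = 2614.15384…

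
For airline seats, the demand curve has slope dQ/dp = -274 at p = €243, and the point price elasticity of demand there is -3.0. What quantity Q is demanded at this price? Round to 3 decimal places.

Ed = (dQ/dp)·(p/Q) ⇒ Q = (dQ/dp)·p/Ed = (-274)·243/(-3.0) = 22194

22194.000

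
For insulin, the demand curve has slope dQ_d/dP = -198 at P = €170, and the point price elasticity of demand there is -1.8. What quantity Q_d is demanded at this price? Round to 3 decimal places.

18700.000

Ed = (dQ_d/dP)·(P/Q_d) ⇒ Q_d = (dQ_d/dP)·P/Ed = (-198)·170/(-1.8) = 18700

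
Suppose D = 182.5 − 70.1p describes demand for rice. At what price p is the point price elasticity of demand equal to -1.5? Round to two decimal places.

Ed = −70.1p/(182.5 − 70.1p). Set this equal to -1.5:
70.1p = 1.5·(182.5 − 70.1p) ⇒ 70.1p(1 + 1.5) = 1.5·182.5
p = 1.5·182.5 / (70.1·2.5) = 1.5620…

1.56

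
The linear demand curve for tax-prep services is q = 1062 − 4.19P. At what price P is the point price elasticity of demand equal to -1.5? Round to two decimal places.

152.08

Ed = −4.19P/(1062 − 4.19P). Set this equal to -1.5:
4.19P = 1.5·(1062 − 4.19P) ⇒ 4.19P(1 + 1.5) = 1.5·1062
P = 1.5·1062 / (4.19·2.5) = 152.0763…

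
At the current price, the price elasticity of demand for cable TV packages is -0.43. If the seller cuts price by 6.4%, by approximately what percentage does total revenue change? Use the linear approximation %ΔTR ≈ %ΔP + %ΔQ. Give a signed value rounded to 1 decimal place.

%ΔQ ≈ Ed × %ΔP = (-0.43) × (-6.4%) = +2.7520%
%ΔTR ≈ %ΔP + %ΔQ = (-6.4%) + (+2.7520%) = -3.6480%

-3.6%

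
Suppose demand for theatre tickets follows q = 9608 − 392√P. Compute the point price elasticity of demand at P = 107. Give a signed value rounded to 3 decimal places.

-0.365

dq/dP = −392/(2√P) = -18.948. At P = 107, q = 5553.12.
Ed = (dq/dP)·(P/q) = (-18.948) × (107/5553.12) = -0.36509…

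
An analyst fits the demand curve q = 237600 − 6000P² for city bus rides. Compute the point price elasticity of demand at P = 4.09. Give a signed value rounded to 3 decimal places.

-1.463

dq/dP = −2·6000·P = -49080. At P = 4.09, q = 137231.4.
Ed = (dq/dP)·(P/q) = (-49080) × (4.09/137231.4) = -1.46276…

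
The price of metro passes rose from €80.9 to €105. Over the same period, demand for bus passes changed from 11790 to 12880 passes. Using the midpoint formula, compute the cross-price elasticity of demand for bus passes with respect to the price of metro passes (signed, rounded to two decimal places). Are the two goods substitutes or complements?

0.34; substitutes

%ΔQ_{bus passes} = (12880 − 11790)/avg = 1090/12335 = 0.088366…
%ΔP_{metro passes} = (105 − 80.9)/avg = 24.1/92.95 = 0.259279…
E_cross = (1090/12335) / (24.1/92.95) = 0.3408…
E_cross > 0 ⇒ the goods are substitutes.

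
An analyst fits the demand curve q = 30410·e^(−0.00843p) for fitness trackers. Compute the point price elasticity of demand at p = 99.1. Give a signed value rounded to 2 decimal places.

-0.84

dq/dp = −0.00843·q = -111.181. At p = 99.1, q = 13188.7.
Ed = (dq/dp)·(p/q) = (-111.181) × (99.1/13188.7) = -0.8354…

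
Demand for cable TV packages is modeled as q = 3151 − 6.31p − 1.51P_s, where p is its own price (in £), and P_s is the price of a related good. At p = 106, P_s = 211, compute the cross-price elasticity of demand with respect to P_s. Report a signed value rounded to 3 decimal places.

At the given values, q = 3151 − 6.31(106) − 1.51(211) = 2163.53.
∂q/∂P_s = -1.51.
E = (-1.51) × (211/2163.53) = -0.14726…

-0.147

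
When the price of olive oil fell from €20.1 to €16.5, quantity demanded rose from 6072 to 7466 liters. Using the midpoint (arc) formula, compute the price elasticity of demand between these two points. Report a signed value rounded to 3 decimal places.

%ΔQ = (7466 − 6072) / [(6072 + 7466)/2] = 1394/6769 = 0.205938…
%ΔP = (16.5 − 20.1) / [(20.1 + 16.5)/2] = -3.6/18.3 = -0.196721…
Arc Ed = %ΔQ / %ΔP = (1394/6769) / (-3.6/18.3) = -1.04685…

-1.047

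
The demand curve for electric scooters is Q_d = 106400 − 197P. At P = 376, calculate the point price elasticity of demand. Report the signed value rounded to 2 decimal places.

-2.29

dQ_d/dP = −197. At P = 376, Q_d = 106400 − 197(376) = 32328.
Ed = (dQ_d/dP)·(P/Q_d) = −197 × (376/32328) = -2.2912…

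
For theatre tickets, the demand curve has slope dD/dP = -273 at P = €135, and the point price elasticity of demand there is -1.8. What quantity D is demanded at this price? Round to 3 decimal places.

Ed = (dD/dP)·(P/D) ⇒ D = (dD/dP)·P/Ed = (-273)·135/(-1.8) = 20475

20475.000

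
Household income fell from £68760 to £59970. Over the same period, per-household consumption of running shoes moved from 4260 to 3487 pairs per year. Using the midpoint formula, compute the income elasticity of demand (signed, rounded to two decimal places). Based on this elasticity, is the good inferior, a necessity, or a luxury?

%ΔQ = (3487 − 4260)/[( 4260 + 3487)/2] = -773/3873.5 = -0.199561…
%ΔIncome = (59970 − 68760)/[( 68760 + 59970)/2] = -8790/64365 = -0.136564…
E_income = (-773/3873.5) / (-8790/64365) = 1.4612…
E_income > 1 ⇒ normal good, luxury.

1.46; luxury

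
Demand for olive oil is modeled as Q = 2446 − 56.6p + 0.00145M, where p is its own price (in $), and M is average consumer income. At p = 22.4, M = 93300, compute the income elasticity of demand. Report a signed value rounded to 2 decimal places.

At the given values, Q = 2446 − 56.6(22.4) + 0.00145(93300) = 1313.445.
∂Q/∂M = 0.00145.
E = (0.00145) × (93300/1313.445) = 0.1030…

0.10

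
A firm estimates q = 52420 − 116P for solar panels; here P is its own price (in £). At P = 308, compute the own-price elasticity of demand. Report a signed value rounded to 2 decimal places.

At the given values, q = 52420 − 116(308) = 16692.
∂q/∂P = −116.
E = (-116) × (308/16692) = -2.1404…

-2.14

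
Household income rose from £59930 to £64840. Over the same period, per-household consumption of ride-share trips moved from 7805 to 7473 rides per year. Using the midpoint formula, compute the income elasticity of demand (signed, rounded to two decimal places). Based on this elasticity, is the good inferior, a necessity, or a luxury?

%ΔQ = (7473 − 7805)/[( 7805 + 7473)/2] = -332/7639 = -0.043461…
%ΔIncome = (64840 − 59930)/[( 59930 + 64840)/2] = 4910/62385 = 0.078704…
E_income = (-332/7639) / (4910/62385) = -0.5522…
E_income < 0 ⇒ inferior good.

-0.55; inferior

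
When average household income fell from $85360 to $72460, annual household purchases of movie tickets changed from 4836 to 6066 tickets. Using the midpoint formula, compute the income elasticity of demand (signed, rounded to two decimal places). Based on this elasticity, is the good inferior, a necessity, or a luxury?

%ΔQ = (6066 − 4836)/[( 4836 + 6066)/2] = 1230/5451 = 0.225646…
%ΔIncome = (72460 − 85360)/[( 85360 + 72460)/2] = -12900/78910 = -0.163477…
E_income = (1230/5451) / (-12900/78910) = -1.3802…
E_income < 0 ⇒ inferior good.

-1.38; inferior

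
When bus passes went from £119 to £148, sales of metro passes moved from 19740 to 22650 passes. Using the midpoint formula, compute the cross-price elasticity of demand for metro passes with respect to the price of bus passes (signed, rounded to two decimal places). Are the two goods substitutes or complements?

0.63; substitutes

%ΔQ_{metro passes} = (22650 − 19740)/avg = 2910/21195 = 0.137296…
%ΔP_{bus passes} = (148 − 119)/avg = 29/133.5 = 0.217228…
E_cross = (2910/21195) / (29/133.5) = 0.6320…
E_cross > 0 ⇒ the goods are substitutes.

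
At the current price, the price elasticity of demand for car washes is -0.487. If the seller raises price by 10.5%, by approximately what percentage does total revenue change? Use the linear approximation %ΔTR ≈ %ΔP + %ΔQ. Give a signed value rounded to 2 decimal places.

+5.39%

%ΔQ ≈ Ed × %ΔP = (-0.487) × (+10.5%) = -5.1135%
%ΔTR ≈ %ΔP + %ΔQ = (+10.5%) + (-5.1135%) = +5.3865%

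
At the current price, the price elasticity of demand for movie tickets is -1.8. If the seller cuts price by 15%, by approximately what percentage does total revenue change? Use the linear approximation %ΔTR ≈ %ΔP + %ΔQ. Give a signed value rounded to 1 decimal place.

+12.0%

%ΔQ ≈ Ed × %ΔP = (-1.8) × (-15%) = +27.0000%
%ΔTR ≈ %ΔP + %ΔQ = (-15%) + (+27.0000%) = +12.0000%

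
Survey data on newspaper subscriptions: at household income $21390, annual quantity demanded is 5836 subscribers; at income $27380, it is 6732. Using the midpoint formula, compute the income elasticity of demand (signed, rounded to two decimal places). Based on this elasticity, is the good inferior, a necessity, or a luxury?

%ΔQ = (6732 − 5836)/[( 5836 + 6732)/2] = 896/6284 = 0.142584…
%ΔIncome = (27380 − 21390)/[( 21390 + 27380)/2] = 5990/24385 = 0.245642…
E_income = (896/6284) / (5990/24385) = 0.5804…
0 < E_income < 1 ⇒ normal good, necessity.

0.58; necessity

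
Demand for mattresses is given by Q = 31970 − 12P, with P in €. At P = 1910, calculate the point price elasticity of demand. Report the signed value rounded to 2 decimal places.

-2.53

dQ/dP = −12. At P = 1910, Q = 31970 − 12(1910) = 9050.
Ed = (dQ/dP)·(P/Q) = −12 × (1910/9050) = -2.5325…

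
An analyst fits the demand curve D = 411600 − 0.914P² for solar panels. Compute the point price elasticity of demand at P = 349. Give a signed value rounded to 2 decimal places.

dD/dP = −2·0.914·P = -637.972. At P = 349, D = 300273.886.
Ed = (dD/dP)·(P/D) = (-637.972) × (349/300273.886) = -0.7414…

-0.74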